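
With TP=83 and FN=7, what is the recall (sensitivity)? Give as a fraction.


Recall = TP / (TP + FN) = 83 / 90 = 83/90.

83/90


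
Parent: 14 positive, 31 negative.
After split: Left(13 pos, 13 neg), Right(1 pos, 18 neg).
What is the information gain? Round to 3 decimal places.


H(parent) = 0.8945. H(left) = 1.0000, H(right) = 0.2975. Weighted = (26/45)*1.0000 + (19/45)*0.2975 = 0.7034. IG = 0.8945 - 0.7034 = 0.1911, which rounds to 0.191.

0.191


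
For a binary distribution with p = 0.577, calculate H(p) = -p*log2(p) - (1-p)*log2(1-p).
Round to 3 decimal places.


H = -0.577*log2(0.577) - 0.423*log2(0.423) = 0.983.

0.983


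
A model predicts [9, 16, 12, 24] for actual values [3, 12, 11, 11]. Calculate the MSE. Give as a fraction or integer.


MSE = (1/4) * ((3-9)^2=36 + (12-16)^2=16 + (11-12)^2=1 + (11-24)^2=169). Sum = 222. MSE = 111/2.

111/2


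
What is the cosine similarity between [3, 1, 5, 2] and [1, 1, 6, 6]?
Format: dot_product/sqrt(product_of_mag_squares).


dot = 46. |a|^2 = 39, |b|^2 = 74. cos = 46/sqrt(2886).

46/sqrt(2886)


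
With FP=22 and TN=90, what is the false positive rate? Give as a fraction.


FPR = FP / (FP + TN) = 22 / 112 = 11/56.

11/56


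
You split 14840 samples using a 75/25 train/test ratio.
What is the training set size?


Test set = 14840 * 25% = 3710. Training set = 14840 - 3710 = 11130.

11130


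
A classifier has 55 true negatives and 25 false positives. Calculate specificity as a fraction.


Specificity = TN / (TN + FP) = 55 / 80 = 11/16.

11/16


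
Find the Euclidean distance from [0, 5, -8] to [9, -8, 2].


d = sqrt(sum of squared differences). (0-9)^2=81, (5--8)^2=169, (-8-2)^2=100. Sum = 350.

sqrt(350)


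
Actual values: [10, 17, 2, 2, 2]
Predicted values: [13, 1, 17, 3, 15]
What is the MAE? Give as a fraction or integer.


MAE = (1/5) * (|10-13|=3 + |17-1|=16 + |2-17|=15 + |2-3|=1 + |2-15|=13). Sum = 48. MAE = 48/5.

48/5


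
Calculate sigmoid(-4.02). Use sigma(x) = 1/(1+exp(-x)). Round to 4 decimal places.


sigma(-4.02) = 1/(1+e^(4.02)) = 1/(1+55.701106) = 1/56.701106 = 0.0176.

0.0176


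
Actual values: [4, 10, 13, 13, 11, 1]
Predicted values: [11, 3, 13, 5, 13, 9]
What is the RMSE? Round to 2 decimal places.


MSE = 38.3333. RMSE = sqrt(38.3333) = 6.19.

6.19


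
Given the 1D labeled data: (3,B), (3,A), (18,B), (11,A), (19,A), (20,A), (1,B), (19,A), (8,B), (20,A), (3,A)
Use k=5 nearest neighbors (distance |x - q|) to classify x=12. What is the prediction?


Distances: |3-12|=9, |3-12|=9, |18-12|=6, |11-12|=1, |19-12|=7, |20-12|=8, |1-12|=11, |19-12|=7, |8-12|=4, |20-12|=8, |3-12|=9. 5 nearest: (11,A), (8,B), (18,B), (19,A), (19,A). Counts: {'A': 3, 'B': 2}. Majority class: A.

A


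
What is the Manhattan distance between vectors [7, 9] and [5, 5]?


d = sum of absolute differences: |7-5|=2 + |9-5|=4 = 6.

6


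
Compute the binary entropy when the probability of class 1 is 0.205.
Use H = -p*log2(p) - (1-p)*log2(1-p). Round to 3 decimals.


H = -0.205*log2(0.205) - 0.795*log2(0.795) = 0.732.

0.732


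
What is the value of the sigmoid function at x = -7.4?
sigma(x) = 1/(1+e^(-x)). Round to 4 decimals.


sigma(-7.4) = 1/(1+e^(7.4)) = 1/(1+1635.984430) = 1/1636.984430 = 0.0006.

0.0006


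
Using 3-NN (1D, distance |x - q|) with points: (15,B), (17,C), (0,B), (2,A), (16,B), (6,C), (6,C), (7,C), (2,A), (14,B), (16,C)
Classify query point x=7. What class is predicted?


Distances: |15-7|=8, |17-7|=10, |0-7|=7, |2-7|=5, |16-7|=9, |6-7|=1, |6-7|=1, |7-7|=0, |2-7|=5, |14-7|=7, |16-7|=9. 3 nearest: (7,C), (6,C), (6,C). Counts: {'C': 3}. Majority class: C.

C


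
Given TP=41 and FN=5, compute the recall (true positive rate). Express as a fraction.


Recall = TP / (TP + FN) = 41 / 46 = 41/46.

41/46


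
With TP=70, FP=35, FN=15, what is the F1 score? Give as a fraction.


Precision = 70/105 = 2/3. Recall = 70/85 = 14/17. F1 = 2*P*R/(P+R) = 14/19.

14/19


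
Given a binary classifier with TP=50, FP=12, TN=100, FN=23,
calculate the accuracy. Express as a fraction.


Accuracy = (TP + TN) / (TP + TN + FP + FN) = (50 + 100) / 185 = 30/37.

30/37


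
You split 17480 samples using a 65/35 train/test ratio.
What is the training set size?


Test set = 17480 * 35% = 6118. Training set = 17480 - 6118 = 11362.

11362


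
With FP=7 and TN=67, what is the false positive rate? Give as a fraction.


FPR = FP / (FP + TN) = 7 / 74 = 7/74.

7/74


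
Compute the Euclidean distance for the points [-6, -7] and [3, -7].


d = sqrt(sum of squared differences). (-6-3)^2=81, (-7--7)^2=0. Sum = 81.

9


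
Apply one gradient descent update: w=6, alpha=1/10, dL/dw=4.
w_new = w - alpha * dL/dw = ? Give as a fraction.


w_new = 6 - 1/10 * 4 = 6 - 2/5 = 28/5.

28/5


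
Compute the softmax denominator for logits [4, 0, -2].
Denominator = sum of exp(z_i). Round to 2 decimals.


Denom = e^4=54.5982 + e^0=1.0000 + e^-2=0.1353. Sum = 55.7335, which rounds to 55.73.

55.73


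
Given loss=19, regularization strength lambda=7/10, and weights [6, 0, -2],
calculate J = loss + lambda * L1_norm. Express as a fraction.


L1 norm = sum(|w|) = 8. J = 19 + 7/10 * 8 = 123/5.

123/5


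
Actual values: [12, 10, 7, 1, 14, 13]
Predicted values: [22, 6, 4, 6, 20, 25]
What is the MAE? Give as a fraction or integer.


MAE = (1/6) * (|12-22|=10 + |10-6|=4 + |7-4|=3 + |1-6|=5 + |14-20|=6 + |13-25|=12). Sum = 40. MAE = 20/3.

20/3


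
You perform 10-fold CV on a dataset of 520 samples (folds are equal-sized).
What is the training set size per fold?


Each validation fold has 520/10 = 52 samples. Training set = 520 - 52 = 468.

468


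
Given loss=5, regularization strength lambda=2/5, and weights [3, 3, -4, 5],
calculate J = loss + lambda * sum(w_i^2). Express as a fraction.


L2 sq norm = sum(w^2) = 59. J = 5 + 2/5 * 59 = 143/5.

143/5


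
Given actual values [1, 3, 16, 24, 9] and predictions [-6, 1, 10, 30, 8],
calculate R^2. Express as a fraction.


Mean(y) = 53/5. SS_res = 126. SS_tot = 1806/5. R^2 = 1 - 126/(1806/5) = 28/43.

28/43


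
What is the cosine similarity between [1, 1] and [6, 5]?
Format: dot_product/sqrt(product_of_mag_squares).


dot = 11. |a|^2 = 2, |b|^2 = 61. cos = 11/sqrt(122).

11/sqrt(122)


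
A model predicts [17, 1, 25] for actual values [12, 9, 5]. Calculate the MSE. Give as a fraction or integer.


MSE = (1/3) * ((12-17)^2=25 + (9-1)^2=64 + (5-25)^2=400). Sum = 489. MSE = 163.

163


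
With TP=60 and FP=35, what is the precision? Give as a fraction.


Precision = TP / (TP + FP) = 60 / 95 = 12/19.

12/19


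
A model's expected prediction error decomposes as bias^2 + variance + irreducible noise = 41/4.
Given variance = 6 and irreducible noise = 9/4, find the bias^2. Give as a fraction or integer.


Total error = bias^2 + variance + irreducible noise. So bias^2 = 41/4 - 6 - 9/4 = 2.

2


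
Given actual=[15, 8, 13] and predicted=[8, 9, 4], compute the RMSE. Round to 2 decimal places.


MSE = 43.6667. RMSE = sqrt(43.6667) = 6.61.

6.61


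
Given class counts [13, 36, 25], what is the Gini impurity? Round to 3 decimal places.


Total = 74. Proportions: 13/74, 36/74, 25/74. sum(p_i^2) = 0.3817. Gini = 1 - 0.3817 = 0.6183, which rounds to 0.618.

0.618


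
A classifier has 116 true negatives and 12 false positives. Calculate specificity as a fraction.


Specificity = TN / (TN + FP) = 116 / 128 = 29/32.

29/32


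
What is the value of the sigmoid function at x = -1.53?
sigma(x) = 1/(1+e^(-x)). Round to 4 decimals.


sigma(-1.53) = 1/(1+e^(1.53)) = 1/(1+4.618177) = 1/5.618177 = 0.1780.

0.1780


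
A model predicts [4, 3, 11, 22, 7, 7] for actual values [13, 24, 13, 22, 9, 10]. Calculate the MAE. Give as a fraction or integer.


MAE = (1/6) * (|13-4|=9 + |24-3|=21 + |13-11|=2 + |22-22|=0 + |9-7|=2 + |10-7|=3). Sum = 37. MAE = 37/6.

37/6


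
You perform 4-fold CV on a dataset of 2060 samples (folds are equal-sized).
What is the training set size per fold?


Each validation fold has 2060/4 = 515 samples. Training set = 2060 - 515 = 1545.

1545


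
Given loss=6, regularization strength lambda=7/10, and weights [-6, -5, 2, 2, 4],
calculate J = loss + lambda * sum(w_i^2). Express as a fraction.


L2 sq norm = sum(w^2) = 85. J = 6 + 7/10 * 85 = 131/2.

131/2


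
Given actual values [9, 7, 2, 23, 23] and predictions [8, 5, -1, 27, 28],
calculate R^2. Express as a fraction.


Mean(y) = 64/5. SS_res = 55. SS_tot = 1864/5. R^2 = 1 - 55/(1864/5) = 1589/1864.

1589/1864


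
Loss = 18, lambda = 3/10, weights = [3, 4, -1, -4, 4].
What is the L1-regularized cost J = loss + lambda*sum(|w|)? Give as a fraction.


L1 norm = sum(|w|) = 16. J = 18 + 3/10 * 16 = 114/5.

114/5


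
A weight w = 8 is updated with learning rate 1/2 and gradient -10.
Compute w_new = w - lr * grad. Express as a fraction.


w_new = 8 - 1/2 * -10 = 8 - -5 = 13.

13


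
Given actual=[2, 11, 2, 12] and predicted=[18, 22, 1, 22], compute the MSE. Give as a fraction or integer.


MSE = (1/4) * ((2-18)^2=256 + (11-22)^2=121 + (2-1)^2=1 + (12-22)^2=100). Sum = 478. MSE = 239/2.

239/2


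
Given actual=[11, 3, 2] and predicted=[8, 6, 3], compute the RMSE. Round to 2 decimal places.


MSE = 6.3333. RMSE = sqrt(6.3333) = 2.52.

2.52


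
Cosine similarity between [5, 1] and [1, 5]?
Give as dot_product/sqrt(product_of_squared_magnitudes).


dot = 10. |a|^2 = 26, |b|^2 = 26. cos = 10/sqrt(676).

10/sqrt(676)


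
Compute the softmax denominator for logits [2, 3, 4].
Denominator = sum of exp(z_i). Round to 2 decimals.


Denom = e^2=7.3891 + e^3=20.0855 + e^4=54.5982. Sum = 82.0728, which rounds to 82.07.

82.07


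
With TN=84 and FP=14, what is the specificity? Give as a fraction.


Specificity = TN / (TN + FP) = 84 / 98 = 6/7.

6/7


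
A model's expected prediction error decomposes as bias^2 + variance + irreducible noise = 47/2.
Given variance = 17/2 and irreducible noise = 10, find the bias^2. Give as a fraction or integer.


Total error = bias^2 + variance + irreducible noise. So bias^2 = 47/2 - 17/2 - 10 = 5.

5


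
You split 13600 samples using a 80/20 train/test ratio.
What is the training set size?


Test set = 13600 * 20% = 2720. Training set = 13600 - 2720 = 10880.

10880


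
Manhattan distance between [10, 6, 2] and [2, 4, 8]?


d = sum of absolute differences: |10-2|=8 + |6-4|=2 + |2-8|=6 = 16.

16


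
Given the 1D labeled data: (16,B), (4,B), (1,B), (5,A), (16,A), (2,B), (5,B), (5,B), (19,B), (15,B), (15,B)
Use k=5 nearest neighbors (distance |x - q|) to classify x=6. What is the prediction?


Distances: |16-6|=10, |4-6|=2, |1-6|=5, |5-6|=1, |16-6|=10, |2-6|=4, |5-6|=1, |5-6|=1, |19-6|=13, |15-6|=9, |15-6|=9. 5 nearest: (5,A), (5,B), (5,B), (4,B), (2,B). Counts: {'A': 1, 'B': 4}. Majority class: B.

B


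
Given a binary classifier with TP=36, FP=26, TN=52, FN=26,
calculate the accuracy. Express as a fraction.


Accuracy = (TP + TN) / (TP + TN + FP + FN) = (36 + 52) / 140 = 22/35.

22/35


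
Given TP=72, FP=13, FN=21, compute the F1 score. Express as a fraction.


Precision = 72/85 = 72/85. Recall = 72/93 = 24/31. F1 = 2*P*R/(P+R) = 72/89.

72/89


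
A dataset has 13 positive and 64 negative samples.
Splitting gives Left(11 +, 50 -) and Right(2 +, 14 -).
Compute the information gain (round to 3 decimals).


H(parent) = 0.6550. H(left) = 0.6808, H(right) = 0.5436. Weighted = (61/77)*0.6808 + (16/77)*0.5436 = 0.6523. IG = 0.6550 - 0.6523 = 0.0027, which rounds to 0.003.

0.003


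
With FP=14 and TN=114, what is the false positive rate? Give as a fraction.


FPR = FP / (FP + TN) = 14 / 128 = 7/64.

7/64


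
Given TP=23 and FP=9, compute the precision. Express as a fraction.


Precision = TP / (TP + FP) = 23 / 32 = 23/32.

23/32


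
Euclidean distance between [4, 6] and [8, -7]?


d = sqrt(sum of squared differences). (4-8)^2=16, (6--7)^2=169. Sum = 185.

sqrt(185)


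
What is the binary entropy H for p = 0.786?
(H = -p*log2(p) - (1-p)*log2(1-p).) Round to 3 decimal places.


H = -0.786*log2(0.786) - 0.214*log2(0.214) = 0.749.

0.749


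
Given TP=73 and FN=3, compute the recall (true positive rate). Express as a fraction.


Recall = TP / (TP + FN) = 73 / 76 = 73/76.

73/76


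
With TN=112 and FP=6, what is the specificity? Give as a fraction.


Specificity = TN / (TN + FP) = 112 / 118 = 56/59.

56/59


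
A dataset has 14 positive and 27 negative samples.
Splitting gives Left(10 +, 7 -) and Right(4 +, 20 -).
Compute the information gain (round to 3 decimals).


H(parent) = 0.9262. H(left) = 0.9774, H(right) = 0.6500. Weighted = (17/41)*0.9774 + (24/41)*0.6500 = 0.7858. IG = 0.9262 - 0.7858 = 0.1404, which rounds to 0.140.

0.140


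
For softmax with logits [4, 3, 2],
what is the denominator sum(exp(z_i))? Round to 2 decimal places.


Denom = e^4=54.5982 + e^3=20.0855 + e^2=7.3891. Sum = 82.0728, which rounds to 82.07.

82.07


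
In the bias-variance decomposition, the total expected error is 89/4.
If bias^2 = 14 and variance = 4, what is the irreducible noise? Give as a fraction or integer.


Total error = bias^2 + variance + irreducible noise. So irreducible noise = 89/4 - 14 - 4 = 17/4.

17/4


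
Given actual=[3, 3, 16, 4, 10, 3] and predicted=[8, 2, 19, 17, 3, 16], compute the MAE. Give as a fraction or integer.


MAE = (1/6) * (|3-8|=5 + |3-2|=1 + |16-19|=3 + |4-17|=13 + |10-3|=7 + |3-16|=13). Sum = 42. MAE = 7.

7


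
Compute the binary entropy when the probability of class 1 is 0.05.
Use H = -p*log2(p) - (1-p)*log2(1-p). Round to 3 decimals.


H = -0.05*log2(0.05) - 0.95*log2(0.95) = 0.286.

0.286


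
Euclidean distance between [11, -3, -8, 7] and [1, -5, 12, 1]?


d = sqrt(sum of squared differences). (11-1)^2=100, (-3--5)^2=4, (-8-12)^2=400, (7-1)^2=36. Sum = 540.

sqrt(540)


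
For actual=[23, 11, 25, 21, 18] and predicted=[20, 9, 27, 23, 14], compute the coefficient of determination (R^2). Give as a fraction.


Mean(y) = 98/5. SS_res = 37. SS_tot = 596/5. R^2 = 1 - 37/(596/5) = 411/596.

411/596


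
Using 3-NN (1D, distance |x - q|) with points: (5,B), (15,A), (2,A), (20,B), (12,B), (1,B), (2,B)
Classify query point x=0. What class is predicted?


Distances: |5-0|=5, |15-0|=15, |2-0|=2, |20-0|=20, |12-0|=12, |1-0|=1, |2-0|=2. 3 nearest: (1,B), (2,A), (2,B). Counts: {'B': 2, 'A': 1}. Majority class: B.

B


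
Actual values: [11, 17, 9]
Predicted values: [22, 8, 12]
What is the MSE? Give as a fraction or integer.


MSE = (1/3) * ((11-22)^2=121 + (17-8)^2=81 + (9-12)^2=9). Sum = 211. MSE = 211/3.

211/3


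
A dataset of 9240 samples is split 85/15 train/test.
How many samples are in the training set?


Test set = 9240 * 15% = 1386. Training set = 9240 - 1386 = 7854.

7854


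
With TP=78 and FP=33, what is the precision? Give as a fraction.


Precision = TP / (TP + FP) = 78 / 111 = 26/37.

26/37


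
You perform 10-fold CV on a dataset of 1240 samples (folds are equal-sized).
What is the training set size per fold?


Each validation fold has 1240/10 = 124 samples. Training set = 1240 - 124 = 1116.

1116


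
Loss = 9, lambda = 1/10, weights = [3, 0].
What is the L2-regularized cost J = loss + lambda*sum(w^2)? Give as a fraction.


L2 sq norm = sum(w^2) = 9. J = 9 + 1/10 * 9 = 99/10.

99/10


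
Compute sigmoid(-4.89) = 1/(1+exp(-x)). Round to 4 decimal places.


sigma(-4.89) = 1/(1+e^(4.89)) = 1/(1+132.953574) = 1/133.953574 = 0.0075.

0.0075


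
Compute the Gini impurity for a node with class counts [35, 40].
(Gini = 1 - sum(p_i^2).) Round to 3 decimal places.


Total = 75. Proportions: 35/75, 40/75. sum(p_i^2) = 0.5022. Gini = 1 - 0.5022 = 0.4978, which rounds to 0.498.

0.498


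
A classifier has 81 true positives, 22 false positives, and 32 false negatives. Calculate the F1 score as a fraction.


Precision = 81/103 = 81/103. Recall = 81/113 = 81/113. F1 = 2*P*R/(P+R) = 3/4.

3/4


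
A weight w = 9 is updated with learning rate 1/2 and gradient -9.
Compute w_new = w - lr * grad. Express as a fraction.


w_new = 9 - 1/2 * -9 = 9 - -9/2 = 27/2.

27/2


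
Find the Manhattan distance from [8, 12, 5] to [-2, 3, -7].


d = sum of absolute differences: |8--2|=10 + |12-3|=9 + |5--7|=12 = 31.

31


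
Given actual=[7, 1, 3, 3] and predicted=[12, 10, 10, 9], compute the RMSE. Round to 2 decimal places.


MSE = 47.7500. RMSE = sqrt(47.7500) = 6.91.

6.91


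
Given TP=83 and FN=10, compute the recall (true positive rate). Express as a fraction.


Recall = TP / (TP + FN) = 83 / 93 = 83/93.

83/93


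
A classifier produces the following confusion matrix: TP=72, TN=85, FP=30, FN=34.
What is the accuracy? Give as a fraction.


Accuracy = (TP + TN) / (TP + TN + FP + FN) = (72 + 85) / 221 = 157/221.

157/221


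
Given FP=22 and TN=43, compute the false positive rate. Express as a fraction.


FPR = FP / (FP + TN) = 22 / 65 = 22/65.

22/65


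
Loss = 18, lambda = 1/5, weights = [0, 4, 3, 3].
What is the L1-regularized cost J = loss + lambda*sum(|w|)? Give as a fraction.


L1 norm = sum(|w|) = 10. J = 18 + 1/5 * 10 = 20.

20


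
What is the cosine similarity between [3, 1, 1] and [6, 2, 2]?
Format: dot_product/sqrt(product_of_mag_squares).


dot = 22. |a|^2 = 11, |b|^2 = 44. cos = 22/sqrt(484).

22/sqrt(484)


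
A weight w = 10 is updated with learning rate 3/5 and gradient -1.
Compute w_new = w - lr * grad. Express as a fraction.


w_new = 10 - 3/5 * -1 = 10 - -3/5 = 53/5.

53/5


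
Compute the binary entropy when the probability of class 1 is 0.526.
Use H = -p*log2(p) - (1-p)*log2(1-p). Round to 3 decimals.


H = -0.526*log2(0.526) - 0.474*log2(0.474) = 0.998.

0.998


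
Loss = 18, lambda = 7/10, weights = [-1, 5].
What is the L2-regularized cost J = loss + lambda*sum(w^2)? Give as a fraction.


L2 sq norm = sum(w^2) = 26. J = 18 + 7/10 * 26 = 181/5.

181/5


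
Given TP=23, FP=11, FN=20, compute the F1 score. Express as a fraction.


Precision = 23/34 = 23/34. Recall = 23/43 = 23/43. F1 = 2*P*R/(P+R) = 46/77.

46/77


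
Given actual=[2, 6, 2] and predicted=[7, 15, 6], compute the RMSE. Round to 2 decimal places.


MSE = 40.6667. RMSE = sqrt(40.6667) = 6.38.

6.38


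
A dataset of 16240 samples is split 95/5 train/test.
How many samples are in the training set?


Test set = 16240 * 5% = 812. Training set = 16240 - 812 = 15428.

15428


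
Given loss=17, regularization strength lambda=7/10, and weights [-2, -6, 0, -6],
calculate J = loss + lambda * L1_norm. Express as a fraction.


L1 norm = sum(|w|) = 14. J = 17 + 7/10 * 14 = 134/5.

134/5


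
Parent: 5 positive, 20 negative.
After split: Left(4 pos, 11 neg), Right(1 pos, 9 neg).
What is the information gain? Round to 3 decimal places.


H(parent) = 0.7219. H(left) = 0.8366, H(right) = 0.4690. Weighted = (15/25)*0.8366 + (10/25)*0.4690 = 0.6896. IG = 0.7219 - 0.6896 = 0.0323, which rounds to 0.032.

0.032


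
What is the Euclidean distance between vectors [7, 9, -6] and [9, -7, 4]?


d = sqrt(sum of squared differences). (7-9)^2=4, (9--7)^2=256, (-6-4)^2=100. Sum = 360.

sqrt(360)


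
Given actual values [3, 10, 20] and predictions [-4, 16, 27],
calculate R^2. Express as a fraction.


Mean(y) = 11. SS_res = 134. SS_tot = 146. R^2 = 1 - 134/(146) = 6/73.

6/73


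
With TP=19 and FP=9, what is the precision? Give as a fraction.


Precision = TP / (TP + FP) = 19 / 28 = 19/28.

19/28


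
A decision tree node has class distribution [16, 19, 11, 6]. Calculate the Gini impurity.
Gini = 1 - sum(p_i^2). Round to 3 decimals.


Total = 52. Proportions: 16/52, 19/52, 11/52, 6/52. sum(p_i^2) = 0.2862. Gini = 1 - 0.2862 = 0.7138, which rounds to 0.714.

0.714


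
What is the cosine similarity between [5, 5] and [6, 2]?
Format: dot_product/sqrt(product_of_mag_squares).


dot = 40. |a|^2 = 50, |b|^2 = 40. cos = 40/sqrt(2000).

40/sqrt(2000)


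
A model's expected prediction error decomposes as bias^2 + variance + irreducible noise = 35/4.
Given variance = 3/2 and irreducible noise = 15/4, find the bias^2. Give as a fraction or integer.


Total error = bias^2 + variance + irreducible noise. So bias^2 = 35/4 - 3/2 - 15/4 = 7/2.

7/2


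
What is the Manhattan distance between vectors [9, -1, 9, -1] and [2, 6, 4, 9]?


d = sum of absolute differences: |9-2|=7 + |-1-6|=7 + |9-4|=5 + |-1-9|=10 = 29.

29


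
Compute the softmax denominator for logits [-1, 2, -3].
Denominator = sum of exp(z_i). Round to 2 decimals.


Denom = e^-1=0.3679 + e^2=7.3891 + e^-3=0.0498. Sum = 7.8068, which rounds to 7.81.

7.81


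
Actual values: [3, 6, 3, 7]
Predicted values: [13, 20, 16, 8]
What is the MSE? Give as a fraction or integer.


MSE = (1/4) * ((3-13)^2=100 + (6-20)^2=196 + (3-16)^2=169 + (7-8)^2=1). Sum = 466. MSE = 233/2.

233/2


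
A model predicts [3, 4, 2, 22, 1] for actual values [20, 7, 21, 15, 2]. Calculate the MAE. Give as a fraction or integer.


MAE = (1/5) * (|20-3|=17 + |7-4|=3 + |21-2|=19 + |15-22|=7 + |2-1|=1). Sum = 47. MAE = 47/5.

47/5


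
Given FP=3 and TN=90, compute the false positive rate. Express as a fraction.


FPR = FP / (FP + TN) = 3 / 93 = 1/31.

1/31


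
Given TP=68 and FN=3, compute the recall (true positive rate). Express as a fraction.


Recall = TP / (TP + FN) = 68 / 71 = 68/71.

68/71


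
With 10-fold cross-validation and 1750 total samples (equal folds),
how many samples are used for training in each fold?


Each validation fold has 1750/10 = 175 samples. Training set = 1750 - 175 = 1575.

1575


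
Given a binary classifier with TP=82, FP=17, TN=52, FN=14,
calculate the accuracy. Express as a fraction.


Accuracy = (TP + TN) / (TP + TN + FP + FN) = (82 + 52) / 165 = 134/165.

134/165


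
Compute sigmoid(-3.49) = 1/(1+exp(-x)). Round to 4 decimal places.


sigma(-3.49) = 1/(1+e^(3.49)) = 1/(1+32.785948) = 1/33.785948 = 0.0296.

0.0296


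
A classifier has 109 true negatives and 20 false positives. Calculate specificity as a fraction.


Specificity = TN / (TN + FP) = 109 / 129 = 109/129.

109/129


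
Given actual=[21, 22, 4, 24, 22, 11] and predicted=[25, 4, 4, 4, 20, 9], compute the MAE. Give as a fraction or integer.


MAE = (1/6) * (|21-25|=4 + |22-4|=18 + |4-4|=0 + |24-4|=20 + |22-20|=2 + |11-9|=2). Sum = 46. MAE = 23/3.

23/3


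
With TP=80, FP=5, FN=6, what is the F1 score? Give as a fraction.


Precision = 80/85 = 16/17. Recall = 80/86 = 40/43. F1 = 2*P*R/(P+R) = 160/171.

160/171


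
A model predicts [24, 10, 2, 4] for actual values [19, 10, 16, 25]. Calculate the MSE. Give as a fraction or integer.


MSE = (1/4) * ((19-24)^2=25 + (10-10)^2=0 + (16-2)^2=196 + (25-4)^2=441). Sum = 662. MSE = 331/2.

331/2


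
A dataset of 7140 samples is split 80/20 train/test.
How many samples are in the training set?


Test set = 7140 * 20% = 1428. Training set = 7140 - 1428 = 5712.

5712


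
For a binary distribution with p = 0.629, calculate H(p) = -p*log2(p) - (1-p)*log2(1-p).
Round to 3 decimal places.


H = -0.629*log2(0.629) - 0.371*log2(0.371) = 0.951.

0.951


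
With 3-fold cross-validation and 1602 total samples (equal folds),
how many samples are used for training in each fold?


Each validation fold has 1602/3 = 534 samples. Training set = 1602 - 534 = 1068.

1068


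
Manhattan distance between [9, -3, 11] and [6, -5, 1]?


d = sum of absolute differences: |9-6|=3 + |-3--5|=2 + |11-1|=10 = 15.

15


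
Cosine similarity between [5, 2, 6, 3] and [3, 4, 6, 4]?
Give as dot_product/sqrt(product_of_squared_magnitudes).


dot = 71. |a|^2 = 74, |b|^2 = 77. cos = 71/sqrt(5698).

71/sqrt(5698)


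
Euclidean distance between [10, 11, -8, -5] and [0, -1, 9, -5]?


d = sqrt(sum of squared differences). (10-0)^2=100, (11--1)^2=144, (-8-9)^2=289, (-5--5)^2=0. Sum = 533.

sqrt(533)


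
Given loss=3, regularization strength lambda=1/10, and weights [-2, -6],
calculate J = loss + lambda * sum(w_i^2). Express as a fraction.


L2 sq norm = sum(w^2) = 40. J = 3 + 1/10 * 40 = 7.

7


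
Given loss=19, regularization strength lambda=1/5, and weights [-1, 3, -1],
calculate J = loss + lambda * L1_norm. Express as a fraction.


L1 norm = sum(|w|) = 5. J = 19 + 1/5 * 5 = 20.

20


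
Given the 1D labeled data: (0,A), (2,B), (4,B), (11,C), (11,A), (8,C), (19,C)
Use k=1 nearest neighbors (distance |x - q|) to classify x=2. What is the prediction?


Distances: |0-2|=2, |2-2|=0, |4-2|=2, |11-2|=9, |11-2|=9, |8-2|=6, |19-2|=17. 1 nearest: (2,B). Counts: {'B': 1}. Majority class: B.

B


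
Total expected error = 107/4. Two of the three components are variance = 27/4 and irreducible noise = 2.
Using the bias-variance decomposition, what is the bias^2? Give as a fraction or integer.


Total error = bias^2 + variance + irreducible noise. So bias^2 = 107/4 - 27/4 - 2 = 18.

18


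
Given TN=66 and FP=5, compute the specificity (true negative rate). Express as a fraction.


Specificity = TN / (TN + FP) = 66 / 71 = 66/71.

66/71


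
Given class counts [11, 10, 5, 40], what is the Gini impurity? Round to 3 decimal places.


Total = 66. Proportions: 11/66, 10/66, 5/66, 40/66. sum(p_i^2) = 0.4238. Gini = 1 - 0.4238 = 0.5762, which rounds to 0.576.

0.576


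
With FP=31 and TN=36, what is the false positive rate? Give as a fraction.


FPR = FP / (FP + TN) = 31 / 67 = 31/67.

31/67


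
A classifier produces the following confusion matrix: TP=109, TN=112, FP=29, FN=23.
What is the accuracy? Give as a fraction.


Accuracy = (TP + TN) / (TP + TN + FP + FN) = (109 + 112) / 273 = 17/21.

17/21


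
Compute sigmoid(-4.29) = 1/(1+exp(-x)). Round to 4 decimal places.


sigma(-4.29) = 1/(1+e^(4.29)) = 1/(1+72.966468) = 1/73.966468 = 0.0135.

0.0135


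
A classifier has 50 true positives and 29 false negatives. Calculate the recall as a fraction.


Recall = TP / (TP + FN) = 50 / 79 = 50/79.

50/79


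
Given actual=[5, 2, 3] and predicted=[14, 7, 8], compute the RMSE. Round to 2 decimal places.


MSE = 43.6667. RMSE = sqrt(43.6667) = 6.61.

6.61


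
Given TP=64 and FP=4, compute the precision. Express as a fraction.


Precision = TP / (TP + FP) = 64 / 68 = 16/17.

16/17


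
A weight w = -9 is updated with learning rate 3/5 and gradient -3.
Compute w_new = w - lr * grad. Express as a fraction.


w_new = -9 - 3/5 * -3 = -9 - -9/5 = -36/5.

-36/5


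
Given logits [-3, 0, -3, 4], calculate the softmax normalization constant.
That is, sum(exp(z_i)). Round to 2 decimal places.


Denom = e^-3=0.0498 + e^0=1.0000 + e^-3=0.0498 + e^4=54.5982. Sum = 55.6978, which rounds to 55.70.

55.70


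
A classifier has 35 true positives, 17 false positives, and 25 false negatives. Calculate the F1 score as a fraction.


Precision = 35/52 = 35/52. Recall = 35/60 = 7/12. F1 = 2*P*R/(P+R) = 5/8.

5/8


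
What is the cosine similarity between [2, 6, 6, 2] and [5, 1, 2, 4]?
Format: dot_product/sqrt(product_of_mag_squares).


dot = 36. |a|^2 = 80, |b|^2 = 46. cos = 36/sqrt(3680).

36/sqrt(3680)


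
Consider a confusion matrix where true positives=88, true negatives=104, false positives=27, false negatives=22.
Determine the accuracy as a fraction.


Accuracy = (TP + TN) / (TP + TN + FP + FN) = (88 + 104) / 241 = 192/241.

192/241


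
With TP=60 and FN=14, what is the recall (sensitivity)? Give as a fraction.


Recall = TP / (TP + FN) = 60 / 74 = 30/37.

30/37


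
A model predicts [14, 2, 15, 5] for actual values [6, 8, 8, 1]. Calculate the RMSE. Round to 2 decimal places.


MSE = 41.2500. RMSE = sqrt(41.2500) = 6.42.

6.42


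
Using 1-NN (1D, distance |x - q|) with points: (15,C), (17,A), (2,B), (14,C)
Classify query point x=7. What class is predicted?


Distances: |15-7|=8, |17-7|=10, |2-7|=5, |14-7|=7. 1 nearest: (2,B). Counts: {'B': 1}. Majority class: B.

B


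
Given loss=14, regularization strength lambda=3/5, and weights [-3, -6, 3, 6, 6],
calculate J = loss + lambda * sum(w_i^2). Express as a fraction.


L2 sq norm = sum(w^2) = 126. J = 14 + 3/5 * 126 = 448/5.

448/5


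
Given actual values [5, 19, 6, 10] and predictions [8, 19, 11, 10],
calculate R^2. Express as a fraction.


Mean(y) = 10. SS_res = 34. SS_tot = 122. R^2 = 1 - 34/(122) = 44/61.

44/61


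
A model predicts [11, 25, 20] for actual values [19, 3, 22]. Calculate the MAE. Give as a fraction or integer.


MAE = (1/3) * (|19-11|=8 + |3-25|=22 + |22-20|=2). Sum = 32. MAE = 32/3.

32/3


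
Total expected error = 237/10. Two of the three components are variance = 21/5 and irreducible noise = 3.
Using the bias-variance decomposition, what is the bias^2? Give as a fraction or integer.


Total error = bias^2 + variance + irreducible noise. So bias^2 = 237/10 - 21/5 - 3 = 33/2.

33/2


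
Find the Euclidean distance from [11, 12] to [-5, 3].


d = sqrt(sum of squared differences). (11--5)^2=256, (12-3)^2=81. Sum = 337.

sqrt(337)


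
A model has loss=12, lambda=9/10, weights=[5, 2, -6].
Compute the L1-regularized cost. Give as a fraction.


L1 norm = sum(|w|) = 13. J = 12 + 9/10 * 13 = 237/10.

237/10


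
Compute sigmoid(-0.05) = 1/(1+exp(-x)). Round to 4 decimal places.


sigma(-0.05) = 1/(1+e^(0.05)) = 1/(1+1.051271) = 1/2.051271 = 0.4875.

0.4875


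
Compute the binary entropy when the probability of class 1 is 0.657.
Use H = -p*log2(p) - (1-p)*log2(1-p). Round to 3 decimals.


H = -0.657*log2(0.657) - 0.343*log2(0.343) = 0.928.

0.928


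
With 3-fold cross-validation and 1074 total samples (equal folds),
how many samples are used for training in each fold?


Each validation fold has 1074/3 = 358 samples. Training set = 1074 - 358 = 716.

716


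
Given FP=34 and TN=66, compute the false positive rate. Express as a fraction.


FPR = FP / (FP + TN) = 34 / 100 = 17/50.

17/50


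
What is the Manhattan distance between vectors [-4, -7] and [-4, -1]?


d = sum of absolute differences: |-4--4|=0 + |-7--1|=6 = 6.

6


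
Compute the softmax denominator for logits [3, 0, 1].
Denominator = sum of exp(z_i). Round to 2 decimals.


Denom = e^3=20.0855 + e^0=1.0000 + e^1=2.7183. Sum = 23.8038, which rounds to 23.80.

23.80


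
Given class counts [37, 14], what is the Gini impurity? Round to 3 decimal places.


Total = 51. Proportions: 37/51, 14/51. sum(p_i^2) = 0.6017. Gini = 1 - 0.6017 = 0.3983, which rounds to 0.398.

0.398


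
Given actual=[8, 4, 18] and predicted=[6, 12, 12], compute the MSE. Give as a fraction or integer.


MSE = (1/3) * ((8-6)^2=4 + (4-12)^2=64 + (18-12)^2=36). Sum = 104. MSE = 104/3.

104/3


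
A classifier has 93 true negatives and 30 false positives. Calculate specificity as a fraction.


Specificity = TN / (TN + FP) = 93 / 123 = 31/41.

31/41


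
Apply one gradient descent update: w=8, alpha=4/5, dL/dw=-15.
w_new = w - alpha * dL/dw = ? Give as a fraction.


w_new = 8 - 4/5 * -15 = 8 - -12 = 20.

20


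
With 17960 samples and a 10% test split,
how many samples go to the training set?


Test set = 17960 * 10% = 1796. Training set = 17960 - 1796 = 16164.

16164


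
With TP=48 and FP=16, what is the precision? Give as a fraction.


Precision = TP / (TP + FP) = 48 / 64 = 3/4.

3/4


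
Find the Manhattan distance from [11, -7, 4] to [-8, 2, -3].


d = sum of absolute differences: |11--8|=19 + |-7-2|=9 + |4--3|=7 = 35.

35


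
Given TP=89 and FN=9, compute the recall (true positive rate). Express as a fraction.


Recall = TP / (TP + FN) = 89 / 98 = 89/98.

89/98


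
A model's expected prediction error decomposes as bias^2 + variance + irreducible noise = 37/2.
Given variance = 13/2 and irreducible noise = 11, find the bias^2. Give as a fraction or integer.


Total error = bias^2 + variance + irreducible noise. So bias^2 = 37/2 - 13/2 - 11 = 1.

1


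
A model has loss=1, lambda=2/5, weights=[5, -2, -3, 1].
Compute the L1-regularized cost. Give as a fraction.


L1 norm = sum(|w|) = 11. J = 1 + 2/5 * 11 = 27/5.

27/5


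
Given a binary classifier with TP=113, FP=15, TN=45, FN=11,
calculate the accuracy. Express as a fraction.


Accuracy = (TP + TN) / (TP + TN + FP + FN) = (113 + 45) / 184 = 79/92.

79/92


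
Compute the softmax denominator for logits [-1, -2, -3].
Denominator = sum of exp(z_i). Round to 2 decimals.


Denom = e^-1=0.3679 + e^-2=0.1353 + e^-3=0.0498. Sum = 0.5530, which rounds to 0.55.

0.55


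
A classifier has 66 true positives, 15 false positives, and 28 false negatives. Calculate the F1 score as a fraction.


Precision = 66/81 = 22/27. Recall = 66/94 = 33/47. F1 = 2*P*R/(P+R) = 132/175.

132/175


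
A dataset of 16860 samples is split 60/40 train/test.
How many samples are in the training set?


Test set = 16860 * 40% = 6744. Training set = 16860 - 6744 = 10116.

10116


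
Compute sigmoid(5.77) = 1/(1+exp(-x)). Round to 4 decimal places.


sigma(5.77) = 1/(1+e^(-5.77)) = 1/(1+0.003120) = 1/1.003120 = 0.9969.

0.9969


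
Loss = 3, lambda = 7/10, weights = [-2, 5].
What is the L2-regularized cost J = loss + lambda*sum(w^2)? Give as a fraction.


L2 sq norm = sum(w^2) = 29. J = 3 + 7/10 * 29 = 233/10.

233/10


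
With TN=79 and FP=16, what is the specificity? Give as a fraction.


Specificity = TN / (TN + FP) = 79 / 95 = 79/95.

79/95


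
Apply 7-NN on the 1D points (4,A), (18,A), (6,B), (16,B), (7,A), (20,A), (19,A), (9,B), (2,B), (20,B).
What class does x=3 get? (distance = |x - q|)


Distances: |4-3|=1, |18-3|=15, |6-3|=3, |16-3|=13, |7-3|=4, |20-3|=17, |19-3|=16, |9-3|=6, |2-3|=1, |20-3|=17. 7 nearest: (4,A), (2,B), (6,B), (7,A), (9,B), (16,B), (18,A). Counts: {'A': 3, 'B': 4}. Majority class: B.

B


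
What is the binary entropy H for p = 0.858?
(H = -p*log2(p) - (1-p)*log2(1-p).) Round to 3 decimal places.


H = -0.858*log2(0.858) - 0.142*log2(0.142) = 0.589.

0.589


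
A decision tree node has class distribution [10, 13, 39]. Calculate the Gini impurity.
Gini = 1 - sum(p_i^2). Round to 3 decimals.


Total = 62. Proportions: 10/62, 13/62, 39/62. sum(p_i^2) = 0.4657. Gini = 1 - 0.4657 = 0.5343, which rounds to 0.534.

0.534


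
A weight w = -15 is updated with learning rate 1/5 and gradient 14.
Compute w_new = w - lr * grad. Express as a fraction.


w_new = -15 - 1/5 * 14 = -15 - 14/5 = -89/5.

-89/5


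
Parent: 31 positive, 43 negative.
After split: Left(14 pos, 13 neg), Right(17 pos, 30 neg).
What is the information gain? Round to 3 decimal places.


H(parent) = 0.9809. H(left) = 0.9990, H(right) = 0.9441. Weighted = (27/74)*0.9990 + (47/74)*0.9441 = 0.9641. IG = 0.9809 - 0.9641 = 0.0168, which rounds to 0.017.

0.017


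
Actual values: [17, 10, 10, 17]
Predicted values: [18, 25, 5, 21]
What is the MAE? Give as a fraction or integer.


MAE = (1/4) * (|17-18|=1 + |10-25|=15 + |10-5|=5 + |17-21|=4). Sum = 25. MAE = 25/4.

25/4


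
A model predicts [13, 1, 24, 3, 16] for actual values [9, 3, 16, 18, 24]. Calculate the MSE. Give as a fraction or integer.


MSE = (1/5) * ((9-13)^2=16 + (3-1)^2=4 + (16-24)^2=64 + (18-3)^2=225 + (24-16)^2=64). Sum = 373. MSE = 373/5.

373/5


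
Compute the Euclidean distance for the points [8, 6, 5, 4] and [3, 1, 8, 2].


d = sqrt(sum of squared differences). (8-3)^2=25, (6-1)^2=25, (5-8)^2=9, (4-2)^2=4. Sum = 63.

sqrt(63)


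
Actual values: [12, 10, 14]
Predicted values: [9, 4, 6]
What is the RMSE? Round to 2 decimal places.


MSE = 36.3333. RMSE = sqrt(36.3333) = 6.03.

6.03


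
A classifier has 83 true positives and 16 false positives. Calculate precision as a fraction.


Precision = TP / (TP + FP) = 83 / 99 = 83/99.

83/99


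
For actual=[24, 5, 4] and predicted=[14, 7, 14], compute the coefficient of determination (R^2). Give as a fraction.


Mean(y) = 11. SS_res = 204. SS_tot = 254. R^2 = 1 - 204/(254) = 25/127.

25/127


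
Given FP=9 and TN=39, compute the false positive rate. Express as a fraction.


FPR = FP / (FP + TN) = 9 / 48 = 3/16.

3/16


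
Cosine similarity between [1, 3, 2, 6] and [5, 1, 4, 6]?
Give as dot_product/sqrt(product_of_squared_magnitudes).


dot = 52. |a|^2 = 50, |b|^2 = 78. cos = 52/sqrt(3900).

52/sqrt(3900)


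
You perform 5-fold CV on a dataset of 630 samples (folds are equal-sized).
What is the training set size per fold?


Each validation fold has 630/5 = 126 samples. Training set = 630 - 126 = 504.

504


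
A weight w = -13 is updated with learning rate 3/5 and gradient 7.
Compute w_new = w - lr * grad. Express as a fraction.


w_new = -13 - 3/5 * 7 = -13 - 21/5 = -86/5.

-86/5


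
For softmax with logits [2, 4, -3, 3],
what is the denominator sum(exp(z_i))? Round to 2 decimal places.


Denom = e^2=7.3891 + e^4=54.5982 + e^-3=0.0498 + e^3=20.0855. Sum = 82.1226, which rounds to 82.12.

82.12


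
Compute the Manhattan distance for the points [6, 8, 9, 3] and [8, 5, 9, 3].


d = sum of absolute differences: |6-8|=2 + |8-5|=3 + |9-9|=0 + |3-3|=0 = 5.

5


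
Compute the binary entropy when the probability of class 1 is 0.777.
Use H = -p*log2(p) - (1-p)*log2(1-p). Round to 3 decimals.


H = -0.777*log2(0.777) - 0.223*log2(0.223) = 0.766.

0.766


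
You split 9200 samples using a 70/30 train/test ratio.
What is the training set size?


Test set = 9200 * 30% = 2760. Training set = 9200 - 2760 = 6440.

6440


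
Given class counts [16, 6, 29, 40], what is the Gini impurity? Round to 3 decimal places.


Total = 91. Proportions: 16/91, 6/91, 29/91, 40/91. sum(p_i^2) = 0.3300. Gini = 1 - 0.3300 = 0.6700, which rounds to 0.670.

0.670


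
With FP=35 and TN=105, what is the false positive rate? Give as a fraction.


FPR = FP / (FP + TN) = 35 / 140 = 1/4.

1/4


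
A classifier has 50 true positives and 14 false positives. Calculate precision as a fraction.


Precision = TP / (TP + FP) = 50 / 64 = 25/32.

25/32


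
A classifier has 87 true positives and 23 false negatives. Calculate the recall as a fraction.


Recall = TP / (TP + FN) = 87 / 110 = 87/110.

87/110


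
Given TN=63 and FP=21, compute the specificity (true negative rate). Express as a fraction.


Specificity = TN / (TN + FP) = 63 / 84 = 3/4.

3/4


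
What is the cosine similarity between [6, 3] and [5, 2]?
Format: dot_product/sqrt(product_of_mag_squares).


dot = 36. |a|^2 = 45, |b|^2 = 29. cos = 36/sqrt(1305).

36/sqrt(1305)


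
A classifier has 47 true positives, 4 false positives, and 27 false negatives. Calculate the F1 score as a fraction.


Precision = 47/51 = 47/51. Recall = 47/74 = 47/74. F1 = 2*P*R/(P+R) = 94/125.

94/125


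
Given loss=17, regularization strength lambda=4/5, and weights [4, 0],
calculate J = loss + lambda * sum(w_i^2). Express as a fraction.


L2 sq norm = sum(w^2) = 16. J = 17 + 4/5 * 16 = 149/5.

149/5


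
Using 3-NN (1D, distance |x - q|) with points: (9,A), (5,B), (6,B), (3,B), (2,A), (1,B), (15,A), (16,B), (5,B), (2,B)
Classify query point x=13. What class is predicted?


Distances: |9-13|=4, |5-13|=8, |6-13|=7, |3-13|=10, |2-13|=11, |1-13|=12, |15-13|=2, |16-13|=3, |5-13|=8, |2-13|=11. 3 nearest: (15,A), (16,B), (9,A). Counts: {'A': 2, 'B': 1}. Majority class: A.

A


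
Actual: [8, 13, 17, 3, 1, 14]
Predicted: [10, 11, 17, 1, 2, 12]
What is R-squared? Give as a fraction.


Mean(y) = 28/3. SS_res = 17. SS_tot = 616/3. R^2 = 1 - 17/(616/3) = 565/616.

565/616
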